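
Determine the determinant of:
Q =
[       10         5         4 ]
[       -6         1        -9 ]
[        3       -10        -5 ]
det(Q) = -1007

Expand along row 0 (cofactor expansion): det(Q) = a*(e*i - f*h) - b*(d*i - f*g) + c*(d*h - e*g), where the 3×3 is [[a, b, c], [d, e, f], [g, h, i]].
Minor M_00 = (1)*(-5) - (-9)*(-10) = -5 - 90 = -95.
Minor M_01 = (-6)*(-5) - (-9)*(3) = 30 + 27 = 57.
Minor M_02 = (-6)*(-10) - (1)*(3) = 60 - 3 = 57.
det(Q) = (10)*(-95) - (5)*(57) + (4)*(57) = -950 - 285 + 228 = -1007.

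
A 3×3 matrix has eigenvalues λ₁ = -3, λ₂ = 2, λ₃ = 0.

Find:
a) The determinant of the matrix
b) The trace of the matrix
det = 0, trace = -1

Two standard eigenvalue identities:
- det(A) equals the product of the eigenvalues (counted with multiplicity).
- trace(A) equals the sum of the eigenvalues.
det(A) = (-3)*(2)*(0) = 0.
trace(A) = -3 + 2 + 0 = -1.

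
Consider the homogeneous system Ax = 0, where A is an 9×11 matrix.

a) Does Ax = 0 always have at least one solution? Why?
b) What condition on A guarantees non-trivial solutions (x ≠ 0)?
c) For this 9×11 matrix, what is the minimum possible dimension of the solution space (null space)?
a) Yes, x = 0 is always a solution. b) When A has linearly dependent columns (rank < n). c) Minimum nullity = 2.

a) x = 0 satisfies A·0 = 0, so the zero vector is always a solution.
b) Non-trivial solutions exist iff the columns of A are linearly dependent, equivalently rank(A) < n (the number of columns).
c) By rank-nullity, rank(A) + nullity(A) = n = 11. Since A has only 9 rows, rank(A) ≤ 9, so nullity(A) ≥ 11 - 9 = 2.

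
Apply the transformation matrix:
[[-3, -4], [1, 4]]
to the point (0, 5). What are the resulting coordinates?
(-20, 20)

Matrix multiplication:
[[-3, -4], [1, 4]] × [0, 5]ᵀ
= [-3×0 + -4×5, 1×0 + 4×5]ᵀ
= [-20.0000, 20.0000]ᵀ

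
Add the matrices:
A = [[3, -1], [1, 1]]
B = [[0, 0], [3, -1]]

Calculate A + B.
[[3, -1], [4, 0]]

Add corresponding elements:
(3)+(0)=3
(-1)+(0)=-1
(1)+(3)=4
(1)+(-1)=0
A + B = [[3, -1], [4, 0]]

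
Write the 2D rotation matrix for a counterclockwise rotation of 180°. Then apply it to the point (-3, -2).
R = [[-1, 0], [0, -1]]; R·(-3, -2) = (3, 2)

Rotation matrix formula: R(θ) = [[cos θ, -sin θ], [sin θ, cos θ]]
For θ = 180°:
cos(180°) = -1
sin(180°) = 0
R = [[-1, 0], [0, -1]]
Apply to (-3, -2): [-1·-3 + (0)·-2, 0·-3 + -1·-2] = (3, 2)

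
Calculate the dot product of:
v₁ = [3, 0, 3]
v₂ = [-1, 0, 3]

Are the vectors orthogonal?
6, No

The dot product is the sum of products of corresponding components.
v₁·v₂ = (3)*(-1) + (0)*(0) + (3)*(3) = -3 + 0 + 9 = 6.
Two vectors are orthogonal iff their dot product is 0; here the dot product is 6, so the vectors are not orthogonal.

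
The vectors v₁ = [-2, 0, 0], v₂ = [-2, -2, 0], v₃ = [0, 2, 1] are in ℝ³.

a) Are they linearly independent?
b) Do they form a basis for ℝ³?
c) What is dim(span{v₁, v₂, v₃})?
Yes independent, yes basis, dim = 3

Stack v₁, v₂, v₃ as rows of a 3×3 matrix.
[[-2, 0, 0]; [-2, -2, 0]; [0, 2, 1]] is already lower triangular with nonzero diagonal entries (-2, -2, 1), so its determinant is the product of the diagonal entries, det = (-2)·(-2)·(1) = 4 ≠ 0, and the rows are linearly independent.
Three linearly independent vectors in ℝ³ form a basis for ℝ³, so dim(span{v₁,v₂,v₃}) = 3.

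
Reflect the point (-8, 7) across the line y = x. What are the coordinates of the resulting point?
(7, -8)

Reflection across line y = x: (-8, 7) → (7, -8)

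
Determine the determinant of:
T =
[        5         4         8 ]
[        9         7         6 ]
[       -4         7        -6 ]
det(T) = 428

Expand along row 0 (cofactor expansion): det(T) = a*(e*i - f*h) - b*(d*i - f*g) + c*(d*h - e*g), where the 3×3 is [[a, b, c], [d, e, f], [g, h, i]].
Minor M_00 = (7)*(-6) - (6)*(7) = -42 - 42 = -84.
Minor M_01 = (9)*(-6) - (6)*(-4) = -54 + 24 = -30.
Minor M_02 = (9)*(7) - (7)*(-4) = 63 + 28 = 91.
det(T) = (5)*(-84) - (4)*(-30) + (8)*(91) = -420 + 120 + 728 = 428.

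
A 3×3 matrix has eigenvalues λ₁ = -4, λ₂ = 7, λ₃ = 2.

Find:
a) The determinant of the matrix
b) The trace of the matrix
det = -56, trace = 5

Two standard eigenvalue identities:
- det(A) equals the product of the eigenvalues (counted with multiplicity).
- trace(A) equals the sum of the eigenvalues.
det(A) = (-4)*(7)*(2) = -56.
trace(A) = -4 + 7 + 2 = 5.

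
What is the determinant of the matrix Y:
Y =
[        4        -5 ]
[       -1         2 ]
det(Y) = 3

For a 2×2 matrix [[a, b], [c, d]], det = a*d - b*c.
det(Y) = (4)*(2) - (-5)*(-1) = 8 - 5 = 3.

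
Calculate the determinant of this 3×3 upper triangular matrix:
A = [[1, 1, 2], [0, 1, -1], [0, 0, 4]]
4

The determinant of a triangular matrix is the product of its diagonal entries (the off-diagonal entries above the diagonal do not affect it).
det(A) = (1) * (1) * (4) = 4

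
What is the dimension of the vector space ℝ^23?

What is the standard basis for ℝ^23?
Dimension = 23; standard basis = {e_1, e_2, e_3, …, e_23}

ℝ^23 is the space of 23-tuples of real numbers; its dimension is 23.
The standard basis consists of 23 vectors: e_1, e_2, e_3, …, e_23, where e_i is the vector with 1 in position i and 0 elsewhere.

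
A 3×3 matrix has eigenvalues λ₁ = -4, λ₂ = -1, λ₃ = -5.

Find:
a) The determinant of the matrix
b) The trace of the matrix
det = -20, trace = -10

Two standard eigenvalue identities:
- det(A) equals the product of the eigenvalues (counted with multiplicity).
- trace(A) equals the sum of the eigenvalues.
det(A) = (-4)*(-1)*(-5) = -20.
trace(A) = -4 - 1 - 5 = -10.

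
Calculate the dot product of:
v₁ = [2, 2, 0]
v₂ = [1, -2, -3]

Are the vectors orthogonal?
-2, No

The dot product is the sum of products of corresponding components.
v₁·v₂ = (2)*(1) + (2)*(-2) + (0)*(-3) = 2 - 4 + 0 = -2.
Two vectors are orthogonal iff their dot product is 0; here the dot product is -2, so the vectors are not orthogonal.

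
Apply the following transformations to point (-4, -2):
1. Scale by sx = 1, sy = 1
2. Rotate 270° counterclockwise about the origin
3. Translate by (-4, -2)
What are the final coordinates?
(-6, 2)

Step 1: Scale → (-4, -2)
Step 2: Rotate 270° → (-2, 4)
Step 3: Translate → (-6, 2)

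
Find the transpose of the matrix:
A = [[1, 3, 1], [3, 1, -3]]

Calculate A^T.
[[1, 3], [3, 1], [1, -3]]

The transpose sends entry (i,j) to (j,i); rows become columns.
Row 0 of A: [1, 3, 1] -> column 0 of A^T.
Row 1 of A: [3, 1, -3] -> column 1 of A^T.
A^T = [[1, 3], [3, 1], [1, -3]]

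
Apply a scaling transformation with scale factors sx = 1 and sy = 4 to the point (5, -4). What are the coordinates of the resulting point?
(5, -16)

Scaling matrix:
[[1, 0], [0, 4]]
Result: (5 × 1, -4 × 4) = (5, -16)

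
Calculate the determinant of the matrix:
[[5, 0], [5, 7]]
35

For a 2×2 matrix [[a, b], [c, d]], det = ad - bc
det = (5)(7) - (0)(5) = 35 - 0 = 35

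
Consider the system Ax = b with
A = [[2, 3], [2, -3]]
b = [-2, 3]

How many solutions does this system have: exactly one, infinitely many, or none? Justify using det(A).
Exactly one solution

Compute det(A) = (2)*(-3) - (3)*(2) = -12.
Because det(A) ≠ 0, A is invertible and Ax = b has a unique solution for every b (here x = A⁻¹ b).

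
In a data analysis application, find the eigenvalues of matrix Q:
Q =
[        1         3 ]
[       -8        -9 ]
λ = -5, -3

Solve det(Q - λI) = 0. For a 2×2 matrix the characteristic equation is λ² - (trace)λ + det = 0.
trace(Q) = a + d = 1 - 9 = -8.
det(Q) = a*d - b*c = (1)*(-9) - (3)*(-8) = -9 + 24 = 15.
Characteristic equation: λ² - (-8)λ + (15) = 0.
Discriminant = (-8)² - 4*(15) = 64 - 60 = 4.
λ = (-8 ± √4) / 2 = (-8 ± 2) / 2 = -5, -3.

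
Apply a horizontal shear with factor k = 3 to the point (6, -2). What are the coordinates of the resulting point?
(0, -2)

Shear matrix for horizontal shear with factor k = 3:
[[1, 3], [0, 1]]
Result: (6, -2) → (0, -2)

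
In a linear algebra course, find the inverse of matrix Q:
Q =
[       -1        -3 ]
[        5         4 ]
det(Q) = 11
Q⁻¹ =
[     4/11      3/11 ]
[    -5/11     -1/11 ]

For a 2×2 matrix Q = [[a, b], [c, d]] with det(Q) ≠ 0, Q⁻¹ = (1/det(Q)) * [[d, -b], [-c, a]].
det(Q) = (-1)*(4) - (-3)*(5) = -4 + 15 = 11.
Q⁻¹ = (1/11) * [[4, 3], [-5, -1]].
Dividing each entry by 11 and reducing:
Q⁻¹ =
[     4/11      3/11 ]
[    -5/11     -1/11 ]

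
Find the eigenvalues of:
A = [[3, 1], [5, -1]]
λ = -2, 4

Solve det(A - λI) = 0. For a 2×2 matrix this is λ² - (trace)λ + det = 0.
trace(A) = 3 - 1 = 2.
det(A) = (3)*(-1) - (1)*(5) = -3 - 5 = -8.
Characteristic equation: λ² - (2)λ + (-8) = 0.
Discriminant: (2)² - 4*(-8) = 4 + 32 = 36.
Roots: λ = (2 ± √36) / 2 = -2, 4.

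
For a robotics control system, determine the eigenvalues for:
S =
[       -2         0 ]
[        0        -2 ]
λ = -2, -2

Solve det(S - λI) = 0. For a 2×2 matrix the characteristic equation is λ² - (trace)λ + det = 0.
trace(S) = a + d = -2 - 2 = -4.
det(S) = a*d - b*c = (-2)*(-2) - (0)*(0) = 4 - 0 = 4.
Characteristic equation: λ² - (-4)λ + (4) = 0.
Discriminant = (-4)² - 4*(4) = 16 - 16 = 0.
λ = (-4 ± √0) / 2 = (-4 ± 0) / 2 = -2, -2.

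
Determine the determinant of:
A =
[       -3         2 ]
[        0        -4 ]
det(A) = 12

For a 2×2 matrix [[a, b], [c, d]], det = a*d - b*c.
det(A) = (-3)*(-4) - (2)*(0) = 12 - 0 = 12.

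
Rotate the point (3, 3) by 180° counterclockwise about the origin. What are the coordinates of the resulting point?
(-3, -3)

Rotation matrix R(θ) = [[cos θ, -sin θ], [sin θ, cos θ]]; for θ = 180°:
R = [[-1, 0], [0, -1]]
Result: R × [3, 3]ᵀ = [-1·3 + (0)·3, 0·3 + (-1)·3]ᵀ = (-3, -3)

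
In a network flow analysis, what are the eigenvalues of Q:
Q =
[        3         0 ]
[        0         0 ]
λ = 0, 3

Solve det(Q - λI) = 0. For a 2×2 matrix the characteristic equation is λ² - (trace)λ + det = 0.
trace(Q) = a + d = 3 + 0 = 3.
det(Q) = a*d - b*c = (3)*(0) - (0)*(0) = 0 - 0 = 0.
Characteristic equation: λ² - (3)λ + (0) = 0.
Discriminant = (3)² - 4*(0) = 9 - 0 = 9.
λ = (3 ± √9) / 2 = (3 ± 3) / 2 = 0, 3.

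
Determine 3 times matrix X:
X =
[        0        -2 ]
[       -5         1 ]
3X =
[        0        -6 ]
[      -15         3 ]

Scalar multiplication is elementwise: (3X)[i][j] = 3 * X[i][j].
  (3X)[0][0] = 3 * (0) = 0
  (3X)[0][1] = 3 * (-2) = -6
  (3X)[1][0] = 3 * (-5) = -15
  (3X)[1][1] = 3 * (1) = 3
3X =
[        0        -6 ]
[      -15         3 ]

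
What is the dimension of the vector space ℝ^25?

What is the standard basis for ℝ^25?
Dimension = 25; standard basis = {e_1, e_2, e_3, …, e_25}

ℝ^25 is the space of 25-tuples of real numbers; its dimension is 25.
The standard basis consists of 25 vectors: e_1, e_2, e_3, …, e_25, where e_i is the vector with 1 in position i and 0 elsewhere.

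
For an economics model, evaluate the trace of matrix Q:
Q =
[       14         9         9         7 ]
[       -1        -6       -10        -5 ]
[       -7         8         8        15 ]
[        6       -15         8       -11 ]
tr(Q) = 14 - 6 + 8 - 11 = 5

The trace of a square matrix is the sum of its diagonal entries.
Diagonal entries of Q: Q[0][0] = 14, Q[1][1] = -6, Q[2][2] = 8, Q[3][3] = -11.
tr(Q) = 14 - 6 + 8 - 11 = 5.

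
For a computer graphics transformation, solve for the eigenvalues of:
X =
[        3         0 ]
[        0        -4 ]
λ = -4, 3

Solve det(X - λI) = 0. For a 2×2 matrix the characteristic equation is λ² - (trace)λ + det = 0.
trace(X) = a + d = 3 - 4 = -1.
det(X) = a*d - b*c = (3)*(-4) - (0)*(0) = -12 - 0 = -12.
Characteristic equation: λ² - (-1)λ + (-12) = 0.
Discriminant = (-1)² - 4*(-12) = 1 + 48 = 49.
λ = (-1 ± √49) / 2 = (-1 ± 7) / 2 = -4, 3.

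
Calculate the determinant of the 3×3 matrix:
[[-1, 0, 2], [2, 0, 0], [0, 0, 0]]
0

Expansion along first row:
det = -1·det([[0,0],[0,0]]) - 0·det([[2,0],[0,0]]) + 2·det([[2,0],[0,0]])
    = -1·(0·0 - 0·0) - 0·(2·0 - 0·0) + 2·(2·0 - 0·0)
    = -1·0 - 0·0 + 2·0
    = 0 + 0 + 0 = 0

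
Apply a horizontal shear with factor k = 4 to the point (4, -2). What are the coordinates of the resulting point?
(-4, -2)

Shear matrix for horizontal shear with factor k = 4:
[[1, 4], [0, 1]]
Result: (4, -2) → (-4, -2)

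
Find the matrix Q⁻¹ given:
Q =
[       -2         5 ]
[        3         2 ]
det(Q) = -19
Q⁻¹ =
[    -2/19      5/19 ]
[     3/19      2/19 ]

For a 2×2 matrix Q = [[a, b], [c, d]] with det(Q) ≠ 0, Q⁻¹ = (1/det(Q)) * [[d, -b], [-c, a]].
det(Q) = (-2)*(2) - (5)*(3) = -4 - 15 = -19.
Q⁻¹ = (1/-19) * [[2, -5], [-3, -2]].
Dividing each entry by -19 and reducing:
Q⁻¹ =
[    -2/19      5/19 ]
[     3/19      2/19 ]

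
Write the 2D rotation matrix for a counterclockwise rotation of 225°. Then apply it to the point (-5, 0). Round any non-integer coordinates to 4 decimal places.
R = [[-√2/2, √2/2], [-√2/2, -√2/2]]; R·(-5, 0) = (3.5355, 3.5355)

Rotation matrix formula: R(θ) = [[cos θ, -sin θ], [sin θ, cos θ]]
For θ = 225°:
cos(225°) = -√2/2
sin(225°) = -√2/2
R = [[-√2/2, √2/2], [-√2/2, -√2/2]]
Apply to (-5, 0): [-√2/2·-5 + (√2/2)·0, -√2/2·-5 + -√2/2·0] = (3.5355, 3.5355)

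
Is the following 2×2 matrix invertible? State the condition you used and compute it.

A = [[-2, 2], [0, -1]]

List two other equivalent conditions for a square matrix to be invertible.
Yes, invertible; det(A) = 2 ≠ 0. Equivalent conditions: rank(A) = 2; Ax = 0 has only the trivial solution; 0 is not an eigenvalue; the columns of A are linearly independent.

To check invertibility, compute det(A).
The given matrix is triangular, so det(A) equals the product of its diagonal entries = 2 ≠ 0.
Since det(A) ≠ 0, A is invertible.
Equivalent conditions for a square matrix A to be invertible:
- rank(A) = 2 (full rank).
- The homogeneous system Ax = 0 has only the trivial solution x = 0.
- 0 is not an eigenvalue of A.
- The columns (equivalently rows) of A are linearly independent.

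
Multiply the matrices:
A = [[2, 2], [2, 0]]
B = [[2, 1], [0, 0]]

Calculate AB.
[[4, 2], [4, 2]]

Each entry (i,j) of AB = sum over k of A[i][k]*B[k][j].
(AB)[0][0] = (2)*(2) + (2)*(0) = 4
(AB)[0][1] = (2)*(1) + (2)*(0) = 2
(AB)[1][0] = (2)*(2) + (0)*(0) = 4
(AB)[1][1] = (2)*(1) + (0)*(0) = 2
AB = [[4, 2], [4, 2]]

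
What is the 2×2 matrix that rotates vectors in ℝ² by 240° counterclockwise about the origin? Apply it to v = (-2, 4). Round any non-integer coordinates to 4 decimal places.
R = [[-1/2, √3/2], [-√3/2, -1/2]]; R·v = (4.4641, -0.2679)

A counterclockwise rotation by angle θ in ℝ² has matrix R(θ) = [[cos θ, -sin θ], [sin θ, cos θ]].
For θ = 240°: cos θ = -1/2, sin θ = -√3/2.
R(240°) = [[-1/2, √3/2], [-√3/2, -1/2]].
R·v = [-1/2·-2 + (√3/2)·4, -√3/2·-2 + -1/2·4] = (4.4641, -0.2679).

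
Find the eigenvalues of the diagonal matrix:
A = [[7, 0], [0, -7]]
λ₁ = 7, λ₂ = -7

The characteristic polynomial of A is det(A - λI) = (7 - λ)(-7 - λ) = 0.
The roots are λ = 7 and λ = -7, so the eigenvalues are the diagonal entries.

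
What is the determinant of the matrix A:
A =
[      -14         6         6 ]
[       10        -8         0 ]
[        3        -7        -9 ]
det(A) = -744

Expand along row 0 (cofactor expansion): det(A) = a*(e*i - f*h) - b*(d*i - f*g) + c*(d*h - e*g), where the 3×3 is [[a, b, c], [d, e, f], [g, h, i]].
Minor M_00 = (-8)*(-9) - (0)*(-7) = 72 - 0 = 72.
Minor M_01 = (10)*(-9) - (0)*(3) = -90 - 0 = -90.
Minor M_02 = (10)*(-7) - (-8)*(3) = -70 + 24 = -46.
det(A) = (-14)*(72) - (6)*(-90) + (6)*(-46) = -1008 + 540 - 276 = -744.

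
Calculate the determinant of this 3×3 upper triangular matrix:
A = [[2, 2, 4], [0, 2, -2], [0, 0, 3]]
12

The determinant of a triangular matrix is the product of its diagonal entries (the off-diagonal entries above the diagonal do not affect it).
det(A) = (2) * (2) * (3) = 12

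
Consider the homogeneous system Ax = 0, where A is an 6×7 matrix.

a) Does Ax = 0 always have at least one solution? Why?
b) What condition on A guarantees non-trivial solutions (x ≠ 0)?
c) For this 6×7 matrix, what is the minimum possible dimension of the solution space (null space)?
a) Yes, x = 0 is always a solution. b) When A has linearly dependent columns (rank < n). c) Minimum nullity = 1.

a) x = 0 satisfies A·0 = 0, so the zero vector is always a solution.
b) Non-trivial solutions exist iff the columns of A are linearly dependent, equivalently rank(A) < n (the number of columns).
c) By rank-nullity, rank(A) + nullity(A) = n = 7. Since A has only 6 rows, rank(A) ≤ 6, so nullity(A) ≥ 7 - 6 = 1.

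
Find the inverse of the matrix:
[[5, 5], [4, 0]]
[[0, 1/4], [1/5, -1/4]]

For [[a,b],[c,d]], inverse = (1/det)·[[d,-b],[-c,a]]
det = 5·0 - 5·4 = -20
Inverse = (1/-20)·[[0, -5], [-4, 5]]
        = [[0, 1/4], [1/5, -1/4]]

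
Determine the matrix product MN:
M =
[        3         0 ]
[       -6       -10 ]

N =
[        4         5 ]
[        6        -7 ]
MN =
[       12        15 ]
[      -84        40 ]

Matrix multiplication: (MN)[i][j] = sum over k of M[i][k] * N[k][j].
  (MN)[0][0] = (3)*(4) + (0)*(6) = 12
  (MN)[0][1] = (3)*(5) + (0)*(-7) = 15
  (MN)[1][0] = (-6)*(4) + (-10)*(6) = -84
  (MN)[1][1] = (-6)*(5) + (-10)*(-7) = 40
MN =
[       12        15 ]
[      -84        40 ]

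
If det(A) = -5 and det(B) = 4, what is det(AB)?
-20

Use the multiplicative property of determinants: det(AB) = det(A)*det(B).
det(AB) = (-5)*(4) = -20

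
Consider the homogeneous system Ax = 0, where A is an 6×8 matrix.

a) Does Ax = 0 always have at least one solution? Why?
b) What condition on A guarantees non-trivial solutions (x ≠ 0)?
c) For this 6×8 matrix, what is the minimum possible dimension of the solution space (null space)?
a) Yes, x = 0 is always a solution. b) When A has linearly dependent columns (rank < n). c) Minimum nullity = 2.

a) x = 0 satisfies A·0 = 0, so the zero vector is always a solution.
b) Non-trivial solutions exist iff the columns of A are linearly dependent, equivalently rank(A) < n (the number of columns).
c) By rank-nullity, rank(A) + nullity(A) = n = 8. Since A has only 6 rows, rank(A) ≤ 6, so nullity(A) ≥ 8 - 6 = 2.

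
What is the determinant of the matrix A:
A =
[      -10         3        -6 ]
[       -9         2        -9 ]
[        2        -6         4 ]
det(A) = 214

Expand along row 0 (cofactor expansion): det(A) = a*(e*i - f*h) - b*(d*i - f*g) + c*(d*h - e*g), where the 3×3 is [[a, b, c], [d, e, f], [g, h, i]].
Minor M_00 = (2)*(4) - (-9)*(-6) = 8 - 54 = -46.
Minor M_01 = (-9)*(4) - (-9)*(2) = -36 + 18 = -18.
Minor M_02 = (-9)*(-6) - (2)*(2) = 54 - 4 = 50.
det(A) = (-10)*(-46) - (3)*(-18) + (-6)*(50) = 460 + 54 - 300 = 214.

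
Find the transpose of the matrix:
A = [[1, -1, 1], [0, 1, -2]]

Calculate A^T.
[[1, 0], [-1, 1], [1, -2]]

The transpose sends entry (i,j) to (j,i); rows become columns.
Row 0 of A: [1, -1, 1] -> column 0 of A^T.
Row 1 of A: [0, 1, -2] -> column 1 of A^T.
A^T = [[1, 0], [-1, 1], [1, -2]]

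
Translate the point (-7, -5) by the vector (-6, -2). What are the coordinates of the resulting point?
(-13, -7)

Translation by (-6, -2):
x' = -7 + -6 = -13
y' = -5 + -2 = -7
Homogeneous matrix: [[1, 0, -6], [0, 1, -2], [0, 0, 1]]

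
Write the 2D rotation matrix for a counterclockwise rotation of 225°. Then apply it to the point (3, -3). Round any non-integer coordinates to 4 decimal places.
R = [[-√2/2, √2/2], [-√2/2, -√2/2]]; R·(3, -3) = (-4.2426, 0.0000)

Rotation matrix formula: R(θ) = [[cos θ, -sin θ], [sin θ, cos θ]]
For θ = 225°:
cos(225°) = -√2/2
sin(225°) = -√2/2
R = [[-√2/2, √2/2], [-√2/2, -√2/2]]
Apply to (3, -3): [-√2/2·3 + (√2/2)·-3, -√2/2·3 + -√2/2·-3] = (-4.2426, 0.0000)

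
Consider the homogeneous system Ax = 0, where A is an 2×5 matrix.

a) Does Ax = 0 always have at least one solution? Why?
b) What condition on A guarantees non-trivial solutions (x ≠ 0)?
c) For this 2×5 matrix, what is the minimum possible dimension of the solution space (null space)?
a) Yes, x = 0 is always a solution. b) When A has linearly dependent columns (rank < n). c) Minimum nullity = 3.

a) x = 0 satisfies A·0 = 0, so the zero vector is always a solution.
b) Non-trivial solutions exist iff the columns of A are linearly dependent, equivalently rank(A) < n (the number of columns).
c) By rank-nullity, rank(A) + nullity(A) = n = 5. Since A has only 2 rows, rank(A) ≤ 2, so nullity(A) ≥ 5 - 2 = 3.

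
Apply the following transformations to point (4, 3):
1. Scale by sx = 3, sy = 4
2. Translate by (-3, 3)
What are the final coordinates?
(9, 15)

Step 1: Scale (4, 3) by (sx, sy) = (3, 4) → (12, 12)
Step 2: Translate by (-3, 3) → (9, 15)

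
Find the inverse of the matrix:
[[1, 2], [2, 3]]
[[-3, 2], [2, -1]]

For [[a,b],[c,d]], inverse = (1/det)·[[d,-b],[-c,a]]
det = 1·3 - 2·2 = -1
Inverse = (1/-1)·[[3, -2], [-2, 1]]
        = [[-3, 2], [2, -1]]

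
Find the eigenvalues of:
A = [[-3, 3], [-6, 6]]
λ = 0, 3

Solve det(A - λI) = 0. For a 2×2 matrix this is λ² - (trace)λ + det = 0.
trace(A) = -3 + 6 = 3.
det(A) = (-3)*(6) - (3)*(-6) = -18 + 18 = 0.
Characteristic equation: λ² - (3)λ + (0) = 0.
Discriminant: (3)² - 4*(0) = 9 - 0 = 9.
Roots: λ = (3 ± √9) / 2 = 0, 3.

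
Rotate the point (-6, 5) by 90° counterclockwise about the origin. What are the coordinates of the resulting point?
(-5, -6)

Rotation matrix R(θ) = [[cos θ, -sin θ], [sin θ, cos θ]]; for θ = 90°:
R = [[0, -1], [1, 0]]
Result: R × [-6, 5]ᵀ = [0·-6 + (-1)·5, 1·-6 + (0)·5]ᵀ = (-5, -6)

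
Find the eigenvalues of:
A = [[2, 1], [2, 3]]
λ = 1, 4

Solve det(A - λI) = 0. For a 2×2 matrix this is λ² - (trace)λ + det = 0.
trace(A) = 2 + 3 = 5.
det(A) = (2)*(3) - (1)*(2) = 6 - 2 = 4.
Characteristic equation: λ² - (5)λ + (4) = 0.
Discriminant: (5)² - 4*(4) = 25 - 16 = 9.
Roots: λ = (5 ± √9) / 2 = 1, 4.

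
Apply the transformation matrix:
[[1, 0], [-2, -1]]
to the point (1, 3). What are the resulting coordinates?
(1, -5)

Matrix multiplication:
[[1, 0], [-2, -1]] × [1, 3]ᵀ
= [1×1 + 0×3, -2×1 + -1×3]ᵀ
= [1.0000, -5.0000]ᵀ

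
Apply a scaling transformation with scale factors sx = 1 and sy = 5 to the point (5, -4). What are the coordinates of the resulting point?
(5, -20)

Scaling matrix:
[[1, 0], [0, 5]]
Result: (5 × 1, -4 × 5) = (5, -20)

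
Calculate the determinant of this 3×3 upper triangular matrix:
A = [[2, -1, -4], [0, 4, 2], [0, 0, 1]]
8

The determinant of a triangular matrix is the product of its diagonal entries (the off-diagonal entries above the diagonal do not affect it).
det(A) = (2) * (4) * (1) = 8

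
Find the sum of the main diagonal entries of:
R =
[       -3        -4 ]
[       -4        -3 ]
tr(R) = -3 - 3 = -6

The trace of a square matrix is the sum of its diagonal entries.
Diagonal entries of R: R[0][0] = -3, R[1][1] = -3.
tr(R) = -3 - 3 = -6.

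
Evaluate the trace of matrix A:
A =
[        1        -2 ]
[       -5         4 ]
tr(A) = 1 + 4 = 5

The trace of a square matrix is the sum of its diagonal entries.
Diagonal entries of A: A[0][0] = 1, A[1][1] = 4.
tr(A) = 1 + 4 = 5.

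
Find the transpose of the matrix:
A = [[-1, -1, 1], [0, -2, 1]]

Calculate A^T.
[[-1, 0], [-1, -2], [1, 1]]

The transpose sends entry (i,j) to (j,i); rows become columns.
Row 0 of A: [-1, -1, 1] -> column 0 of A^T.
Row 1 of A: [0, -2, 1] -> column 1 of A^T.
A^T = [[-1, 0], [-1, -2], [1, 1]]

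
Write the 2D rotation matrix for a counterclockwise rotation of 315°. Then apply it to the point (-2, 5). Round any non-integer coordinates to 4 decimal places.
R = [[√2/2, √2/2], [-√2/2, √2/2]]; R·(-2, 5) = (2.1213, 4.9497)

Rotation matrix formula: R(θ) = [[cos θ, -sin θ], [sin θ, cos θ]]
For θ = 315°:
cos(315°) = √2/2
sin(315°) = -√2/2
R = [[√2/2, √2/2], [-√2/2, √2/2]]
Apply to (-2, 5): [√2/2·-2 + (√2/2)·5, -√2/2·-2 + √2/2·5] = (2.1213, 4.9497)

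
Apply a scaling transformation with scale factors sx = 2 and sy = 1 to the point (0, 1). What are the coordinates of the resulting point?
(0, 1)

Scaling matrix:
[[2, 0], [0, 1]]
Result: (0 × 2, 1 × 1) = (0, 1)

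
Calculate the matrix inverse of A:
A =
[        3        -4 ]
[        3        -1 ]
det(A) = 9
A⁻¹ =
[     -1/9       4/9 ]
[     -1/3       1/3 ]

For a 2×2 matrix A = [[a, b], [c, d]] with det(A) ≠ 0, A⁻¹ = (1/det(A)) * [[d, -b], [-c, a]].
det(A) = (3)*(-1) - (-4)*(3) = -3 + 12 = 9.
A⁻¹ = (1/9) * [[-1, 4], [-3, 3]].
Dividing each entry by 9 and reducing:
A⁻¹ =
[     -1/9       4/9 ]
[     -1/3       1/3 ]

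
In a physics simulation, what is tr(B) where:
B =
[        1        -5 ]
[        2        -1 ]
tr(B) = 1 - 1 = 0

The trace of a square matrix is the sum of its diagonal entries.
Diagonal entries of B: B[0][0] = 1, B[1][1] = -1.
tr(B) = 1 - 1 = 0.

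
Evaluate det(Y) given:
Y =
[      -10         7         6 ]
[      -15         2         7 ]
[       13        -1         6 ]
det(Y) = 1011

Expand along row 0 (cofactor expansion): det(Y) = a*(e*i - f*h) - b*(d*i - f*g) + c*(d*h - e*g), where the 3×3 is [[a, b, c], [d, e, f], [g, h, i]].
Minor M_00 = (2)*(6) - (7)*(-1) = 12 + 7 = 19.
Minor M_01 = (-15)*(6) - (7)*(13) = -90 - 91 = -181.
Minor M_02 = (-15)*(-1) - (2)*(13) = 15 - 26 = -11.
det(Y) = (-10)*(19) - (7)*(-181) + (6)*(-11) = -190 + 1267 - 66 = 1011.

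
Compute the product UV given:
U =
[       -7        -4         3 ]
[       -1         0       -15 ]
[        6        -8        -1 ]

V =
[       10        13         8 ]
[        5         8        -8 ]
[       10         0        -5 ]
UV =
[      -60      -123       -39 ]
[     -160       -13        67 ]
[       10        14       117 ]

Matrix multiplication: (UV)[i][j] = sum over k of U[i][k] * V[k][j].
  (UV)[0][0] = (-7)*(10) + (-4)*(5) + (3)*(10) = -60
  (UV)[0][1] = (-7)*(13) + (-4)*(8) + (3)*(0) = -123
  (UV)[0][2] = (-7)*(8) + (-4)*(-8) + (3)*(-5) = -39
  (UV)[1][0] = (-1)*(10) + (0)*(5) + (-15)*(10) = -160
  (UV)[1][1] = (-1)*(13) + (0)*(8) + (-15)*(0) = -13
  (UV)[1][2] = (-1)*(8) + (0)*(-8) + (-15)*(-5) = 67
  (UV)[2][0] = (6)*(10) + (-8)*(5) + (-1)*(10) = 10
  (UV)[2][1] = (6)*(13) + (-8)*(8) + (-1)*(0) = 14
  (UV)[2][2] = (6)*(8) + (-8)*(-8) + (-1)*(-5) = 117
UV =
[      -60      -123       -39 ]
[     -160       -13        67 ]
[       10        14       117 ]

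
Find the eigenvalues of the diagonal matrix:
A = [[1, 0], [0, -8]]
λ₁ = 1, λ₂ = -8

The characteristic polynomial of A is det(A - λI) = (1 - λ)(-8 - λ) = 0.
The roots are λ = 1 and λ = -8, so the eigenvalues are the diagonal entries.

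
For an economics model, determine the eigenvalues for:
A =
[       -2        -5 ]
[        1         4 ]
λ = -1, 3

Solve det(A - λI) = 0. For a 2×2 matrix the characteristic equation is λ² - (trace)λ + det = 0.
trace(A) = a + d = -2 + 4 = 2.
det(A) = a*d - b*c = (-2)*(4) - (-5)*(1) = -8 + 5 = -3.
Characteristic equation: λ² - (2)λ + (-3) = 0.
Discriminant = (2)² - 4*(-3) = 4 + 12 = 16.
λ = (2 ± √16) / 2 = (2 ± 4) / 2 = -1, 3.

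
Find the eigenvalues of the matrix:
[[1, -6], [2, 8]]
λ = 4 and λ = 5

Characteristic equation: det(A - λI) = 0
λ² - (trace)λ + (det) = 0
λ² - (9)λ + (20) = 0
λ² - 9λ + 20 = 0
Solving: λ = 4, 5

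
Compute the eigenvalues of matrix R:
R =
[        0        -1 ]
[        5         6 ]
λ = 1, 5

Solve det(R - λI) = 0. For a 2×2 matrix the characteristic equation is λ² - (trace)λ + det = 0.
trace(R) = a + d = 0 + 6 = 6.
det(R) = a*d - b*c = (0)*(6) - (-1)*(5) = 0 + 5 = 5.
Characteristic equation: λ² - (6)λ + (5) = 0.
Discriminant = (6)² - 4*(5) = 36 - 20 = 16.
λ = (6 ± √16) / 2 = (6 ± 4) / 2 = 1, 5.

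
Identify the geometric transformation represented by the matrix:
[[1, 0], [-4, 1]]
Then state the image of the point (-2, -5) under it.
vertical shear with factor -4; image of (-2, -5) is (-2, 3)

The matrix [[1, 0], [k, 1]] sends (x, y) to (x, -4x + y), leaving the x-coordinate fixed: a vertical shear.
The matrix [[1, 0], [-4, 1]] represents: vertical shear with factor -4.
Applying it to (-2, -5): [1·-2 + 0·-5, -4·-2 + 1·-5] = (-2, 3).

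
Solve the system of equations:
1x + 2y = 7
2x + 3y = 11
x = 1, y = 3

Use elimination (row reduction):
Equation 1: 1x + 2y = 7.
Equation 2: 2x + 3y = 11.
Multiply Eq1 by 2 and Eq2 by 1: 2x + 4y = 14;  2x + 3y = 11.
Subtract: (-1)y = -3, so y = 3.
Back-substitute into Eq1: 1x + 2*(3) = 7, so x = 1.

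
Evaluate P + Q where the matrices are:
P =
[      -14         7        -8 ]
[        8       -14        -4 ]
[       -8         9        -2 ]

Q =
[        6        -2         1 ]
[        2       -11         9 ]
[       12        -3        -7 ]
P + Q =
[       -8         5        -7 ]
[       10       -25         5 ]
[        4         6        -9 ]

Matrix addition is elementwise: (P+Q)[i][j] = P[i][j] + Q[i][j].
  (P+Q)[0][0] = (-14) + (6) = -8
  (P+Q)[0][1] = (7) + (-2) = 5
  (P+Q)[0][2] = (-8) + (1) = -7
  (P+Q)[1][0] = (8) + (2) = 10
  (P+Q)[1][1] = (-14) + (-11) = -25
  (P+Q)[1][2] = (-4) + (9) = 5
  (P+Q)[2][0] = (-8) + (12) = 4
  (P+Q)[2][1] = (9) + (-3) = 6
  (P+Q)[2][2] = (-2) + (-7) = -9
P + Q =
[       -8         5        -7 ]
[       10       -25         5 ]
[        4         6        -9 ]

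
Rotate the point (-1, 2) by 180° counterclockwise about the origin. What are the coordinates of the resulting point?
(1, -2)

Rotation matrix R(θ) = [[cos θ, -sin θ], [sin θ, cos θ]]; for θ = 180°:
R = [[-1, 0], [0, -1]]
Result: R × [-1, 2]ᵀ = [-1·-1 + (0)·2, 0·-1 + (-1)·2]ᵀ = (1, -2)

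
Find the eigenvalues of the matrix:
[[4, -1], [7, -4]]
λ = -3 and λ = 3

Characteristic equation: det(A - λI) = 0
λ² - (trace)λ + (det) = 0
λ² - (0)λ + (-9) = 0
λ² - 0λ - 9 = 0
Solving: λ = -3, 3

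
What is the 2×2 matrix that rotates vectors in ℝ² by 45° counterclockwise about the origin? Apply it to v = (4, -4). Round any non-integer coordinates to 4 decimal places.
R = [[√2/2, -√2/2], [√2/2, √2/2]]; R·v = (5.6569, 0.0000)

A counterclockwise rotation by angle θ in ℝ² has matrix R(θ) = [[cos θ, -sin θ], [sin θ, cos θ]].
For θ = 45°: cos θ = √2/2, sin θ = √2/2.
R(45°) = [[√2/2, -√2/2], [√2/2, √2/2]].
R·v = [√2/2·4 + (-√2/2)·-4, √2/2·4 + √2/2·-4] = (5.6569, 0.0000).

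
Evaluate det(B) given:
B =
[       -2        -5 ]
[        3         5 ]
det(B) = 5

For a 2×2 matrix [[a, b], [c, d]], det = a*d - b*c.
det(B) = (-2)*(5) - (-5)*(3) = -10 + 15 = 5.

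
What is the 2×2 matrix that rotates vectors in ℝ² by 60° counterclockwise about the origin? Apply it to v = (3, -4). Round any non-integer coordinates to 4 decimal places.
R = [[1/2, -√3/2], [√3/2, 1/2]]; R·v = (4.9641, 0.5981)

A counterclockwise rotation by angle θ in ℝ² has matrix R(θ) = [[cos θ, -sin θ], [sin θ, cos θ]].
For θ = 60°: cos θ = 1/2, sin θ = √3/2.
R(60°) = [[1/2, -√3/2], [√3/2, 1/2]].
R·v = [1/2·3 + (-√3/2)·-4, √3/2·3 + 1/2·-4] = (4.9641, 0.5981).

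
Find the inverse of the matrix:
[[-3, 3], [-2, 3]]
[[-1, 1], [-2/3, 1]]

For [[a,b],[c,d]], inverse = (1/det)·[[d,-b],[-c,a]]
det = -3·3 - 3·-2 = -3
Inverse = (1/-3)·[[3, -3], [2, -3]]
        = [[-1, 1], [-2/3, 1]]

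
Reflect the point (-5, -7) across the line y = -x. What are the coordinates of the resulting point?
(7, 5)

Reflection across line y = -x: (-5, -7) → (7, 5)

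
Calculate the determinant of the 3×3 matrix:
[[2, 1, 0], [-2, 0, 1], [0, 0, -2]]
-4

Expansion along first row:
det = 2·det([[0,1],[0,-2]]) - 1·det([[-2,1],[0,-2]]) + 0·det([[-2,0],[0,0]])
    = 2·(0·-2 - 1·0) - 1·(-2·-2 - 1·0) + 0·(-2·0 - 0·0)
    = 2·0 - 1·4 + 0·0
    = 0 + -4 + 0 = -4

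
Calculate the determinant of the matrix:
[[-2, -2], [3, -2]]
10

For a 2×2 matrix [[a, b], [c, d]], det = ad - bc
det = (-2)(-2) - (-2)(3) = 4 - -6 = 10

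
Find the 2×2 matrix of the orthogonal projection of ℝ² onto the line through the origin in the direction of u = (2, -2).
[[1/2, -1/2], [-1/2, 1/2]]

The orthogonal projection onto the line spanned by a nonzero vector u = (a, b) has matrix P = (u uᵀ) / (uᵀ u) = (1/(a² + b²)) · [[a², ab], [ab, b²]].
Here u = (2, -2), so a² + b² = 4 + 4 = 8.
P = (1/8) · [[4, -4], [-4, 4]] = [[1/2, -1/2], [-1/2, 1/2]].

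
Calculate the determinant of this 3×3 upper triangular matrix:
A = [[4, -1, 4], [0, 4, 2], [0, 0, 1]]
16

The determinant of a triangular matrix is the product of its diagonal entries (the off-diagonal entries above the diagonal do not affect it).
det(A) = (4) * (4) * (1) = 16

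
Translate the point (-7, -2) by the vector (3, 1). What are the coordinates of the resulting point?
(-4, -1)

Translation by (3, 1):
x' = -7 + 3 = -4
y' = -2 + 1 = -1
Homogeneous matrix: [[1, 0, 3], [0, 1, 1], [0, 0, 1]]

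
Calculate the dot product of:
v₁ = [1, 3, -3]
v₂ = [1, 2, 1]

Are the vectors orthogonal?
4, No

The dot product is the sum of products of corresponding components.
v₁·v₂ = (1)*(1) + (3)*(2) + (-3)*(1) = 1 + 6 - 3 = 4.
Two vectors are orthogonal iff their dot product is 0; here the dot product is 4, so the vectors are not orthogonal.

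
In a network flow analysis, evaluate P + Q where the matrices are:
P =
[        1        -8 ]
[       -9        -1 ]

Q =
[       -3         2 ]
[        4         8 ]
P + Q =
[       -2        -6 ]
[       -5         7 ]

Matrix addition is elementwise: (P+Q)[i][j] = P[i][j] + Q[i][j].
  (P+Q)[0][0] = (1) + (-3) = -2
  (P+Q)[0][1] = (-8) + (2) = -6
  (P+Q)[1][0] = (-9) + (4) = -5
  (P+Q)[1][1] = (-1) + (8) = 7
P + Q =
[       -2        -6 ]
[       -5         7 ]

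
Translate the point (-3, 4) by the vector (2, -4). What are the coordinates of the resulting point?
(-1, 0)

Translation by (2, -4):
x' = -3 + 2 = -1
y' = 4 + -4 = 0
Homogeneous matrix: [[1, 0, 2], [0, 1, -4], [0, 0, 1]]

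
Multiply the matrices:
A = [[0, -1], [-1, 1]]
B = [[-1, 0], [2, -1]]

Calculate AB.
[[-2, 1], [3, -1]]

Each entry (i,j) of AB = sum over k of A[i][k]*B[k][j].
(AB)[0][0] = (0)*(-1) + (-1)*(2) = -2
(AB)[0][1] = (0)*(0) + (-1)*(-1) = 1
(AB)[1][0] = (-1)*(-1) + (1)*(2) = 3
(AB)[1][1] = (-1)*(0) + (1)*(-1) = -1
AB = [[-2, 1], [3, -1]]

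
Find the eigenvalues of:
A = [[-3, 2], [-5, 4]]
λ = -1, 2

Solve det(A - λI) = 0. For a 2×2 matrix this is λ² - (trace)λ + det = 0.
trace(A) = -3 + 4 = 1.
det(A) = (-3)*(4) - (2)*(-5) = -12 + 10 = -2.
Characteristic equation: λ² - (1)λ + (-2) = 0.
Discriminant: (1)² - 4*(-2) = 1 + 8 = 9.
Roots: λ = (1 ± √9) / 2 = -1, 2.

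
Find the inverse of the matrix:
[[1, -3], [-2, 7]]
[[7, 3], [2, 1]]

For [[a,b],[c,d]], inverse = (1/det)·[[d,-b],[-c,a]]
det = 1·7 - -3·-2 = 1
Inverse = (1/1)·[[7, 3], [2, 1]]
        = [[7, 3], [2, 1]]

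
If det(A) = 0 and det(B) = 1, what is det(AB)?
0

Use the multiplicative property of determinants: det(AB) = det(A)*det(B).
det(AB) = (0)*(1) = 0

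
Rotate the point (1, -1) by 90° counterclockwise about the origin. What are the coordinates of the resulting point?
(1, 1)

Rotation matrix R(θ) = [[cos θ, -sin θ], [sin θ, cos θ]]; for θ = 90°:
R = [[0, -1], [1, 0]]
Result: R × [1, -1]ᵀ = [0·1 + (-1)·-1, 1·1 + (0)·-1]ᵀ = (1, 1)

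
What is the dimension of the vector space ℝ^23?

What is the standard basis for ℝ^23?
Dimension = 23; standard basis = {e_1, e_2, e_3, …, e_23}

ℝ^23 is the space of 23-tuples of real numbers; its dimension is 23.
The standard basis consists of 23 vectors: e_1, e_2, e_3, …, e_23, where e_i is the vector with 1 in position i and 0 elsewhere.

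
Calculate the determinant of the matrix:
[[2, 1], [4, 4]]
4

For a 2×2 matrix [[a, b], [c, d]], det = ad - bc
det = (2)(4) - (1)(4) = 8 - 4 = 4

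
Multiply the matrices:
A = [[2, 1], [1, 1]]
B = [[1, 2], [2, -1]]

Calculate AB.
[[4, 3], [3, 1]]

Each entry (i,j) of AB = sum over k of A[i][k]*B[k][j].
(AB)[0][0] = (2)*(1) + (1)*(2) = 4
(AB)[0][1] = (2)*(2) + (1)*(-1) = 3
(AB)[1][0] = (1)*(1) + (1)*(2) = 3
(AB)[1][1] = (1)*(2) + (1)*(-1) = 1
AB = [[4, 3], [3, 1]]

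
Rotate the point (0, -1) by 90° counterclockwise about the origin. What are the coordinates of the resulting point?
(1, 0)

Rotation matrix R(θ) = [[cos θ, -sin θ], [sin θ, cos θ]]; for θ = 90°:
R = [[0, -1], [1, 0]]
Result: R × [0, -1]ᵀ = [0·0 + (-1)·-1, 1·0 + (0)·-1]ᵀ = (1, 0)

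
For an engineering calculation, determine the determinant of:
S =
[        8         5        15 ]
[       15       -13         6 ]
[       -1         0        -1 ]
det(S) = -46

Expand along row 0 (cofactor expansion): det(S) = a*(e*i - f*h) - b*(d*i - f*g) + c*(d*h - e*g), where the 3×3 is [[a, b, c], [d, e, f], [g, h, i]].
Minor M_00 = (-13)*(-1) - (6)*(0) = 13 - 0 = 13.
Minor M_01 = (15)*(-1) - (6)*(-1) = -15 + 6 = -9.
Minor M_02 = (15)*(0) - (-13)*(-1) = 0 - 13 = -13.
det(S) = (8)*(13) - (5)*(-9) + (15)*(-13) = 104 + 45 - 195 = -46.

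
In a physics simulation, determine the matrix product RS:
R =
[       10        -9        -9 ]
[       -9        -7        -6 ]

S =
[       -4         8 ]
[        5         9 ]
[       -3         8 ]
RS =
[      -58       -73 ]
[       19      -183 ]

Matrix multiplication: (RS)[i][j] = sum over k of R[i][k] * S[k][j].
  (RS)[0][0] = (10)*(-4) + (-9)*(5) + (-9)*(-3) = -58
  (RS)[0][1] = (10)*(8) + (-9)*(9) + (-9)*(8) = -73
  (RS)[1][0] = (-9)*(-4) + (-7)*(5) + (-6)*(-3) = 19
  (RS)[1][1] = (-9)*(8) + (-7)*(9) + (-6)*(8) = -183
RS =
[      -58       -73 ]
[       19      -183 ]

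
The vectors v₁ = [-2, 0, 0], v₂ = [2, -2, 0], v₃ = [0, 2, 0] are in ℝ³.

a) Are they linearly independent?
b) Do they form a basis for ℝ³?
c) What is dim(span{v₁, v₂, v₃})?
Not independent, not a basis, dim(span) = 2

Check whether v₃ can be written as a linear combination of v₁ and v₂.
v₃ = (-1)·v₁ + (-1)·v₂ = [0, 2, 0], so the three vectors are linearly dependent.
Thus they do not form a basis for ℝ³, and dim(span{v₁, v₂, v₃}) = 2 (spanned by v₁ and v₂).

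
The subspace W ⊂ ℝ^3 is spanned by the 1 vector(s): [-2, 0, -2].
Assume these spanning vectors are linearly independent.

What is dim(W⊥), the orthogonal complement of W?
dim(W⊥) = 2

For any subspace W of ℝ^n, dim(W) + dim(W⊥) = n (the whole-space dimension).
Here the given 1 vectors are linearly independent, so dim(W) = 1.
Thus dim(W⊥) = n - dim(W) = 3 - 1 = 2.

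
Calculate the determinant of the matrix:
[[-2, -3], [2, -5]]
16

For a 2×2 matrix [[a, b], [c, d]], det = ad - bc
det = (-2)(-5) - (-3)(2) = 10 - -6 = 16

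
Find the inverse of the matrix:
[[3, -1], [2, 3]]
[[3/11, 1/11], [-2/11, 3/11]]

For [[a,b],[c,d]], inverse = (1/det)·[[d,-b],[-c,a]]
det = 3·3 - -1·2 = 11
Inverse = (1/11)·[[3, 1], [-2, 3]]
        = [[3/11, 1/11], [-2/11, 3/11]]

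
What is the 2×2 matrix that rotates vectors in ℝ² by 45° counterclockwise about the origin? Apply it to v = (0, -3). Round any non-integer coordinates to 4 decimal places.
R = [[√2/2, -√2/2], [√2/2, √2/2]]; R·v = (2.1213, -2.1213)

A counterclockwise rotation by angle θ in ℝ² has matrix R(θ) = [[cos θ, -sin θ], [sin θ, cos θ]].
For θ = 45°: cos θ = √2/2, sin θ = √2/2.
R(45°) = [[√2/2, -√2/2], [√2/2, √2/2]].
R·v = [√2/2·0 + (-√2/2)·-3, √2/2·0 + √2/2·-3] = (2.1213, -2.1213).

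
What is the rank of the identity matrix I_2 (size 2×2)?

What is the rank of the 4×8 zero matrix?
rank(I_2) = 2, rank(0) = 0

The identity I_2 has 2 columns that are the standard basis vectors e_1, …, e_2. These are linearly independent, so all 2 columns are pivots and rank(I_2) = 2.
The 4×8 zero matrix has every entry zero, so every row is the zero row and there are no pivots; rank(0) = 0.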